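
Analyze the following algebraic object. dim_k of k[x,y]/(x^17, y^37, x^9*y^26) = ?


k[x,y]/I, I = (x^17, y^37, x^9*y^26)
Rect: 17x37=629. Corner: (17-9)x(37-26)=88.
dim = 629-88 = 541


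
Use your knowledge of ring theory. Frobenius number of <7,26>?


gcd(7,26)=1 => F=ab-a-b=7*26-7-26=182-33=149


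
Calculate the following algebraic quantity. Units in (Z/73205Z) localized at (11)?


Local ring = Z/14641Z.
phi(14641) = 11^3*(11-1) = 13310


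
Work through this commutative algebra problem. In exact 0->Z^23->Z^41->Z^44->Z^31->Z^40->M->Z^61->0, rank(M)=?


Alt sum=0:
(-1)^0*23 + (-1)^1*41 + (-1)^2*44 + (-1)^3*31 + (-1)^4*40 + (-1)^5*? + (-1)^6*61=0
rank(M)=96


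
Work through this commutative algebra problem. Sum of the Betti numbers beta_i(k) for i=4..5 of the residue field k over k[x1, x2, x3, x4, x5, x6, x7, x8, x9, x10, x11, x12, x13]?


Koszul resolution: beta_i(k)=C(n,i), n=13
C(13,4)=715, C(13,5)=1287
Sum=2002


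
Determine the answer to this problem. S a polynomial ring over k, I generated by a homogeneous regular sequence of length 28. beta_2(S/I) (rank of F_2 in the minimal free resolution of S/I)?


Regular sequence => Koszul complex is the minimal free resolution.
Syz_1 minimally generated by Koszul relations f_i*e_j - f_j*e_i (i<j): mu(Syz_1) = beta_2 = C(m,2) = m(m-1)/2
m=28
28*27/2 = 378


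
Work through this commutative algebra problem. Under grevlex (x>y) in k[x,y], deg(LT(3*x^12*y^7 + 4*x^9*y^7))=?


LT: 3*x^12*y^7
deg_x=12, deg_y=7
Total=12+7=19


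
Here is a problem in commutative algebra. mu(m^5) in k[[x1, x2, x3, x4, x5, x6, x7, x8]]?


C(n+d-1,d)=C(12,5)=792


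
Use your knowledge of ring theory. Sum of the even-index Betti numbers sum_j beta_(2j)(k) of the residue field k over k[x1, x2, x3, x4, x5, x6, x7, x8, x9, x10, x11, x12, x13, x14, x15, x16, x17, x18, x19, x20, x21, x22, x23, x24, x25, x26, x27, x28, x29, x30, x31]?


Koszul resolution: beta_i(k)=C(n,i), n=31
sum_even C(31,i) = 2^(n-1) = 2^30 = 1073741824


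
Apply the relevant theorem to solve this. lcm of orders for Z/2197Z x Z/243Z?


Exponent = lcm of the cyclic orders; pairwise coprime => product.
13^3*3^5=2197*243=533871


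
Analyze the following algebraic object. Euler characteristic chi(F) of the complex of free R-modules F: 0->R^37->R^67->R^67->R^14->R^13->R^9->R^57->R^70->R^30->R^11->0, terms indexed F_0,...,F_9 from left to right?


chi = sum (-1)^i * rank:
(-1)^0*37=37
(-1)^1*67=-67
(-1)^2*67=67
(-1)^3*14=-14
(-1)^4*13=13
(-1)^5*9=-9
(-1)^6*57=57
(-1)^7*70=-70
(-1)^8*30=30
(-1)^9*11=-11
chi=33


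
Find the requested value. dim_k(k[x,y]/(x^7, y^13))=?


Basis: x^i*y^j, i<7, j<13
7*13=91


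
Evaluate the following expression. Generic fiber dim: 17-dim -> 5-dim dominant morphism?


dim(fiber)=dim(X)-dim(Y)=17-5=12


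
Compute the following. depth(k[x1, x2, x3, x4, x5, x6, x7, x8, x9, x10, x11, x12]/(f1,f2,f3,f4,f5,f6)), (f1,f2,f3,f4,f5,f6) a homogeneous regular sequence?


depth(R)=12
depth(R/I)=12-6=6


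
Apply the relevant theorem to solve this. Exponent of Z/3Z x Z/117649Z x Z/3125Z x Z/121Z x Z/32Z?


Exponent = lcm of the cyclic orders; pairwise coprime => product.
3^1*7^6*5^5*11^2*2^5=3*117649*3125*121*32=4270658700000


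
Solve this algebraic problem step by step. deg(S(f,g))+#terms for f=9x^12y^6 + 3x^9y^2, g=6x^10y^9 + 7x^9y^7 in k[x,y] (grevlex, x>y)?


LT(f)=9x^12y^6, LT(g)=6x^10y^9
lcm(LM)=x^12y^9
S(f,g) (scaled by 54 to clear denominators) = 6y^3*f - 9x^2*g = -63x^11y^7 + 18x^9y^5
2 terms, deg 18.
18+2=20


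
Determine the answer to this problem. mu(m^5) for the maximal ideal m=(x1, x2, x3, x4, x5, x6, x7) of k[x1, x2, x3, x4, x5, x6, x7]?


Graded Nakayama: mu(m^d) = dim_k (m^d/m^(d+1)) = #degree-5 monomials in 7 vars
C(n+d-1,d)=C(11,5)=462


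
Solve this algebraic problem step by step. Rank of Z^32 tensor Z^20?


rank(M(x)N) = rank(M)*rank(N)
32*20 = 640


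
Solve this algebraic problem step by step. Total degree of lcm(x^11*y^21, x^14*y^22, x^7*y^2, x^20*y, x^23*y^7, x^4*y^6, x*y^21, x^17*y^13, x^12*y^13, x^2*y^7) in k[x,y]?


lcm = componentwise max:
x: max(11,14,7,20,23,4,1,17,12,2)=23
y: max(21,22,2,1,7,6,21,13,13,7)=22
Total=23+22=45


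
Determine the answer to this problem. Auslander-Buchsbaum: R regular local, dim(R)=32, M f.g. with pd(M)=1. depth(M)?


pd+depth=depth(R)=32
depth=32-1=31


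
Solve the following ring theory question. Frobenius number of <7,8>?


gcd(7,8)=1 => F=ab-a-b=7*8-7-8=56-15=41


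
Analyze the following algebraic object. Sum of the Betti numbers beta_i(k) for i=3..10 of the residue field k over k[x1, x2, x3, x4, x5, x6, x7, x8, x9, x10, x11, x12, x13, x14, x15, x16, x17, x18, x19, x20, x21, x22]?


Koszul resolution: beta_i(k)=C(n,i), n=22
C(22,3)=1540, C(22,4)=7315, C(22,5)=26334, C(22,6)=74613, C(22,7)=170544, C(22,8)=319770, C(22,9)=497420, C(22,10)=646646
Sum=1744182


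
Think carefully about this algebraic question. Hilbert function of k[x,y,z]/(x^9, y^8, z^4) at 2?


Need i<9, j<8, k<4 with i+j+k=2.
For each i, j ranges over max(0,2-i-3)..min(7,2-i):
  i=0: j in [0,2] -> 3
  i=1: j in [0,1] -> 2
  i=2: j in [0,0] -> 1
H(2) = 3+2+1 = 6


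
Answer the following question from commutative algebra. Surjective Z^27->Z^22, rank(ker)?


rank(ker) = 27-22 = 5


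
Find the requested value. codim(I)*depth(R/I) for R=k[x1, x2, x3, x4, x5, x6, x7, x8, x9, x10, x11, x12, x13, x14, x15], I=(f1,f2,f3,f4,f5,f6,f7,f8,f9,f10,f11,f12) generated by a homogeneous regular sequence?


codim=12, depth=dim(R/I)=15-12=3
Product=12*3=36


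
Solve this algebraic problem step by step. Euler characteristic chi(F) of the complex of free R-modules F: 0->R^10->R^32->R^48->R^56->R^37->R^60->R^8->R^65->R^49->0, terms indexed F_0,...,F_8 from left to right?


chi = sum (-1)^i * rank:
(-1)^0*10=10
(-1)^1*32=-32
(-1)^2*48=48
(-1)^3*56=-56
(-1)^4*37=37
(-1)^5*60=-60
(-1)^6*8=8
(-1)^7*65=-65
(-1)^8*49=49
chi=-61


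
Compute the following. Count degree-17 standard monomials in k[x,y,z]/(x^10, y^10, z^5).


Need i<10, j<10, k<5 with i+j+k=17.
For each i, j ranges over max(0,17-i-4)..min(9,17-i):
  i=0: j in [13,9] -> 0
  i=1: j in [12,9] -> 0
  i=2: j in [11,9] -> 0
  i=3: j in [10,9] -> 0
  i=4: j in [9,9] -> 1
  i=5: j in [8,9] -> 2
  i=6: j in [7,9] -> 3
  i=7: j in [6,9] -> 4
  i=8: j in [5,9] -> 5
  i=9: j in [4,8] -> 5
H(17) = 0+0+0+0+1+2+3+4+5+5 = 20


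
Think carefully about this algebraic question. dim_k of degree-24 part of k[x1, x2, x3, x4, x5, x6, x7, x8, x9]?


C(d+n-1,n-1)=C(32,8)=10518300


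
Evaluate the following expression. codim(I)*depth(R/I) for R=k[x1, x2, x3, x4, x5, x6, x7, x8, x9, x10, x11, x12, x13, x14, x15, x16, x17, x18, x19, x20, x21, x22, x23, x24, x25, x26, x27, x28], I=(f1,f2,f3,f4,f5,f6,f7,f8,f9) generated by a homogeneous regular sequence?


codim=9, depth=dim(R/I)=28-9=19
Product=9*19=171


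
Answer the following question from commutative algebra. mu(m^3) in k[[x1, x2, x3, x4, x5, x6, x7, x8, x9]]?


C(n+d-1,d)=C(11,3)=165


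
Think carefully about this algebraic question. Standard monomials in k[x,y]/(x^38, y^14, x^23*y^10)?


k[x,y]/I, I = (x^38, y^14, x^23*y^10)
Rect: 38x14=532. Corner: (38-23)x(14-10)=60.
dim = 532-60 = 472


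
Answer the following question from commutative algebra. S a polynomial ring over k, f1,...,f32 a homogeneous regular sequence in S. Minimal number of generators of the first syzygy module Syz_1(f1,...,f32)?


Regular sequence => Koszul complex is the minimal free resolution.
Syz_1 minimally generated by Koszul relations f_i*e_j - f_j*e_i (i<j): mu(Syz_1) = beta_2 = C(m,2) = m(m-1)/2
m=32
32*31/2 = 496


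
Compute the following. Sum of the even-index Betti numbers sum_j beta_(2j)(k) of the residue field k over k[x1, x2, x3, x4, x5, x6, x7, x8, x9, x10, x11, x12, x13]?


Koszul resolution: beta_i(k)=C(n,i), n=13
sum_even C(13,i) = 2^(n-1) = 2^12 = 4096


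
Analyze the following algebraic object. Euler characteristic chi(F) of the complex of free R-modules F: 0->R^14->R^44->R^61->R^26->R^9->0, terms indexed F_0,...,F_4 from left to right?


chi = sum (-1)^i * rank:
(-1)^0*14=14
(-1)^1*44=-44
(-1)^2*61=61
(-1)^3*26=-26
(-1)^4*9=9
chi=14


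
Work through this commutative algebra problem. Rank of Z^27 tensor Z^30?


rank(M(x)N) = rank(M)*rank(N)
27*30 = 810


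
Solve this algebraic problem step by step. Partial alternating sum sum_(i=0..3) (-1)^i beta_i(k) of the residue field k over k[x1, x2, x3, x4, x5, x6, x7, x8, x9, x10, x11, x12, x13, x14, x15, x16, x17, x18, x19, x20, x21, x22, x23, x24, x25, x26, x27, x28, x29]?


Koszul resolution: beta_i(k)=C(n,i), n=29
sum_(i=0..p) (-1)^i C(n,i) = (-1)^p C(n-1,p)
(-1)^3*C(28,3) = (-1)^3*3276 = -3276


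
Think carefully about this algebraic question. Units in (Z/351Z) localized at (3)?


Local ring = Z/27Z.
phi(27) = 3^2*(3-1) = 18


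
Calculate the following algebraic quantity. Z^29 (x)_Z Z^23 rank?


rank(M(x)N) = rank(M)*rank(N)
29*23 = 667


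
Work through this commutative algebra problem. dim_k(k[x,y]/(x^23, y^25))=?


Basis: x^i*y^j, i<23, j<25
23*25=575


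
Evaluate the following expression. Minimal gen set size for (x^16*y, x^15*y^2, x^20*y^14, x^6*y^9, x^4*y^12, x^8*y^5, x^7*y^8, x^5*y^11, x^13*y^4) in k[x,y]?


Remove redundant (divisible by others).
x^20*y^14 redundant.
Min: x^16*y, x^15*y^2, x^13*y^4, x^8*y^5, x^7*y^8, x^6*y^9, x^5*y^11, x^4*y^12
Count=8


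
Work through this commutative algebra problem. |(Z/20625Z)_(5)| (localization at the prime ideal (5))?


5-primary part: 20625=5^4*33
Size=5^4=625


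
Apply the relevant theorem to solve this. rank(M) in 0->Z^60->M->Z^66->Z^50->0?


Alt sum=0:
(-1)^0*60 + (-1)^1*? + (-1)^2*66 + (-1)^3*50=0
rank(M)=76


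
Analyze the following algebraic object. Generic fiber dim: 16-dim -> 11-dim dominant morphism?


dim(fiber)=dim(X)-dim(Y)=16-11=5


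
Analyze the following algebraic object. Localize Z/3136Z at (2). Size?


2-primary part: 3136=2^6*49
Size=2^6=64


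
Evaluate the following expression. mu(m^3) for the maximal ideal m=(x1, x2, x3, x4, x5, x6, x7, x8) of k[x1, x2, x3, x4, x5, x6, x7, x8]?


Graded Nakayama: mu(m^d) = dim_k (m^d/m^(d+1)) = #degree-3 monomials in 8 vars
C(n+d-1,d)=C(10,3)=120


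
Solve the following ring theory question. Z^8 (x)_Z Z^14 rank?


rank(M(x)N) = rank(M)*rank(N)
8*14 = 112


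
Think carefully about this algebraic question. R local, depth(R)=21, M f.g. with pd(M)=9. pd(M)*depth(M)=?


pd+depth=21
depth=21-9=12
pd*depth=9*12=108


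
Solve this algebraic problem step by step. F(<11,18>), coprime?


gcd(11,18)=1 => F=ab-a-b=11*18-11-18=198-29=169


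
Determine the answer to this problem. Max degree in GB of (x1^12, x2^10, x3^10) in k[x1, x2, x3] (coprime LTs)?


Pure powers, coprime LTs => already GB.
Degrees: 12, 10, 10
Max=12


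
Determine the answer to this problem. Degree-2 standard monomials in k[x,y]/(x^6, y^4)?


k[x,y], I = (x^6, y^4), d = 2
Need i < 6 and d-i < 4.
Range: 0 <= i <= 2.
H(2) = 3


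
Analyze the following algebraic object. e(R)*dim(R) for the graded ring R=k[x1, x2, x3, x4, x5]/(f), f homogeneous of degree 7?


e(R)=deg(f)=7, dim(R)=5-1=4
e*dim=7*4=28


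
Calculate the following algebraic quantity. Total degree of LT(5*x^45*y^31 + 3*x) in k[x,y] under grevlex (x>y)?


LT: 5*x^45*y^31
deg_x=45, deg_y=31
Total=45+31=76


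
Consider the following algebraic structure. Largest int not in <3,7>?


gcd(3,7)=1 => F=ab-a-b=3*7-3-7=21-10=11


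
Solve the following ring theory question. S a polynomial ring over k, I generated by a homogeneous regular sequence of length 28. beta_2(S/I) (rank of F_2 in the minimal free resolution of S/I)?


Regular sequence => Koszul complex is the minimal free resolution.
Syz_1 minimally generated by Koszul relations f_i*e_j - f_j*e_i (i<j): mu(Syz_1) = beta_2 = C(m,2) = m(m-1)/2
m=28
28*27/2 = 378


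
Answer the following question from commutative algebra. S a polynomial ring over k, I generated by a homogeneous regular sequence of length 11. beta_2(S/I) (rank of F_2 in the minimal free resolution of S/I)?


Regular sequence => Koszul complex is the minimal free resolution.
Syz_1 minimally generated by Koszul relations f_i*e_j - f_j*e_i (i<j): mu(Syz_1) = beta_2 = C(m,2) = m(m-1)/2
m=11
11*10/2 = 55


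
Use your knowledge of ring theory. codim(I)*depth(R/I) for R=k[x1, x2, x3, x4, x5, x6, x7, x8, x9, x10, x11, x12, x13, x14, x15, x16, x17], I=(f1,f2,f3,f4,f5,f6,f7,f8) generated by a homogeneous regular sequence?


codim=8, depth=dim(R/I)=17-8=9
Product=8*9=72


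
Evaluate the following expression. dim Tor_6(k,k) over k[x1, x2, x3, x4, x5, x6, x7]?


Koszul: C(n,i)=C(7,6)=7


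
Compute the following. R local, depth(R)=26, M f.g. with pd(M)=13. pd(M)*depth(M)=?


pd+depth=26
depth=26-13=13
pd*depth=13*13=169


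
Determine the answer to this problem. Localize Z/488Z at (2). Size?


2-primary part: 488=2^3*61
Size=2^3=8


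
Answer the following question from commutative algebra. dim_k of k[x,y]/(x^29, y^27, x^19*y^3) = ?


k[x,y]/I, I = (x^29, y^27, x^19*y^3)
Rect: 29x27=783. Corner: (29-19)x(27-3)=240.
dim = 783-240 = 543


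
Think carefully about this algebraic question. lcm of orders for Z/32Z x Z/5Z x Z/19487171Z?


Exponent = lcm of the cyclic orders; pairwise coprime => product.
2^5*5^1*11^7=32*5*19487171=3117947360


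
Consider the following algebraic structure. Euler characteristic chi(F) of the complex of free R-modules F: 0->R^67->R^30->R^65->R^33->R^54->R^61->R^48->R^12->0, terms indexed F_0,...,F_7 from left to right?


chi = sum (-1)^i * rank:
(-1)^0*67=67
(-1)^1*30=-30
(-1)^2*65=65
(-1)^3*33=-33
(-1)^4*54=54
(-1)^5*61=-61
(-1)^6*48=48
(-1)^7*12=-12
chi=98


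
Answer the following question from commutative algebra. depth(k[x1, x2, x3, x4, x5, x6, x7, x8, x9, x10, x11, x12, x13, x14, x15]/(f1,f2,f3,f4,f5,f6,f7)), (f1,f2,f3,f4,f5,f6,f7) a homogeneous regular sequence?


depth(R)=15
depth(R/I)=15-7=8


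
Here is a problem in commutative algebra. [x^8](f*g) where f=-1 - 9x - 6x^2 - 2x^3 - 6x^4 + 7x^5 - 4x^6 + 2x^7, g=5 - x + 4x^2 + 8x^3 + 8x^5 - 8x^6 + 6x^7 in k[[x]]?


[x^8] = sum a_i*b_j, i+j=8
  -9*6=-54
  -6*-8=48
  -2*8=-16
  7*8=56
  -4*4=-16
  2*-1=-2
Sum=16


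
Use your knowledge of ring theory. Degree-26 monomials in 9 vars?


C(d+n-1,n-1)=C(34,8)=18156204


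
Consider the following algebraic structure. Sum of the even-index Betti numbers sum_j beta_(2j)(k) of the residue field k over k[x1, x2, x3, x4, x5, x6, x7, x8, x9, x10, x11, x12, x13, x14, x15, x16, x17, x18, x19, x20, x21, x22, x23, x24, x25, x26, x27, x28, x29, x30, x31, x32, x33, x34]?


Koszul resolution: beta_i(k)=C(n,i), n=34
sum_even C(34,i) = 2^(n-1) = 2^33 = 8589934592


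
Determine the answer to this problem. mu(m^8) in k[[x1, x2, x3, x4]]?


C(n+d-1,d)=C(11,8)=165


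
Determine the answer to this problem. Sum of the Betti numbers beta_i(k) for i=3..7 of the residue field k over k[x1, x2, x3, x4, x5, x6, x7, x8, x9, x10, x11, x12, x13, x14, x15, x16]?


Koszul resolution: beta_i(k)=C(n,i), n=16
C(16,3)=560, C(16,4)=1820, C(16,5)=4368, C(16,6)=8008, C(16,7)=11440
Sum=26196


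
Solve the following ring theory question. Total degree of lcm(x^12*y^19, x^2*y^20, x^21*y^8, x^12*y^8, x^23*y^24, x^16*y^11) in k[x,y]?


lcm = componentwise max:
x: max(12,2,21,12,23,16)=23
y: max(19,20,8,8,24,11)=24
Total=23+24=47


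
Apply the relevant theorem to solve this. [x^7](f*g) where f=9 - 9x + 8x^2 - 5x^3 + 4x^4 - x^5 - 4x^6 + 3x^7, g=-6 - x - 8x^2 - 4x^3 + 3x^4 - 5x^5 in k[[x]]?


[x^7] = sum a_i*b_j, i+j=7
  8*-5=-40
  -5*3=-15
  4*-4=-16
  -1*-8=8
  -4*-1=4
  3*-6=-18
Sum=-77


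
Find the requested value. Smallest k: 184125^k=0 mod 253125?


184125^k mod 253125:
k=1: 184125
k=2: 225000
k=3: 168750
k=4: 0
First zero at k = 4


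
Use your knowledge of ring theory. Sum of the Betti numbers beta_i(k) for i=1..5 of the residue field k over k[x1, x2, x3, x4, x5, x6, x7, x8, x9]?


Koszul resolution: beta_i(k)=C(n,i), n=9
C(9,1)=9, C(9,2)=36, C(9,3)=84, C(9,4)=126, C(9,5)=126
Sum=381


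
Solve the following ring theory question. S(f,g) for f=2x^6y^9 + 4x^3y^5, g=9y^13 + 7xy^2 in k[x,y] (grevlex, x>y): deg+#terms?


LT(f)=2x^6y^9, LT(g)=9y^13
lcm(LM)=x^6y^13
S(f,g) (scaled by 18 to clear denominators) = 9y^4*f - 2x^6*g = 36x^3y^9 - 14x^7y^2
2 terms, deg 12.
12+2=14


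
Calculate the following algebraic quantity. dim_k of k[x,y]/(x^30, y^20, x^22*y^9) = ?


k[x,y]/I, I = (x^30, y^20, x^22*y^9)
Rect: 30x20=600. Corner: (30-22)x(20-9)=88.
dim = 600-88 = 512


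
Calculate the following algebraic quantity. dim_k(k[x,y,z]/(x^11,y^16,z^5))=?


Basis: x^iy^jz^k, i<11,j<16,k<5
11*16*5=880


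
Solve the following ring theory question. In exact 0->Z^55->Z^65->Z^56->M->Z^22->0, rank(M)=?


Alt sum=0:
(-1)^0*55 + (-1)^1*65 + (-1)^2*56 + (-1)^3*? + (-1)^4*22=0
rank(M)=68


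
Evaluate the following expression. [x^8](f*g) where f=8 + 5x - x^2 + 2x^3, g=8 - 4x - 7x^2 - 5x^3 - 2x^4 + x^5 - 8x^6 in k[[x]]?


[x^8] = sum a_i*b_j, i+j=8
  -1*-8=8
  2*1=2
Sum=10


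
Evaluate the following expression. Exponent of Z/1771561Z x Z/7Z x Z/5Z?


Exponent = lcm of the cyclic orders; pairwise coprime => product.
11^6*7^1*5^1=1771561*7*5=62004635


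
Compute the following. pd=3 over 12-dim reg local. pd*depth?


pd+depth=12
depth=12-3=9
pd*depth=3*9=27


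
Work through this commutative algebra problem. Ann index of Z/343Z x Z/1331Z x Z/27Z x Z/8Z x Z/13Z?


Exponent = lcm of the cyclic orders; pairwise coprime => product.
7^3*11^3*3^3*2^3*13^1=343*1331*27*8*13=1281944664


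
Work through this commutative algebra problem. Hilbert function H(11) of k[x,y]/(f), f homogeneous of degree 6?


H(t)=d for t>=d-1.
d=6, t=11
H(11)=6


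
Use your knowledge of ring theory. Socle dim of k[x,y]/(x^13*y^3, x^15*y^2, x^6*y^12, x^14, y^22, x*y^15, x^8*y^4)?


Socle = ann(m) = span of standard monomials u with x*u, y*u in I (staircase corners).
Redundant generators: x^15*y^2
Minimal generators: x^14, x^13*y^3, x^8*y^4, x^6*y^12, x*y^15, y^22
Corners: y^21, x^5y^14, x^7y^11, x^12y^3, x^13y^2
Socle dim=5


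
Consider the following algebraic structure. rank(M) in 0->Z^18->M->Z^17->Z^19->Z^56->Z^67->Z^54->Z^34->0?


Alt sum=0:
(-1)^0*18 + (-1)^1*? + (-1)^2*17 + (-1)^3*19 + (-1)^4*56 + (-1)^5*67 + (-1)^6*54 + (-1)^7*34=0
rank(M)=25


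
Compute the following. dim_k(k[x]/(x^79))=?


Basis: 1,x,...,x^78
dim=79


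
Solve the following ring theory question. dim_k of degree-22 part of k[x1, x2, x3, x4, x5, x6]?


C(d+n-1,n-1)=C(27,5)=80730


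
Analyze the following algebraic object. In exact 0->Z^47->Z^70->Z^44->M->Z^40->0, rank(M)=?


Alt sum=0:
(-1)^0*47 + (-1)^1*70 + (-1)^2*44 + (-1)^3*? + (-1)^4*40=0
rank(M)=61


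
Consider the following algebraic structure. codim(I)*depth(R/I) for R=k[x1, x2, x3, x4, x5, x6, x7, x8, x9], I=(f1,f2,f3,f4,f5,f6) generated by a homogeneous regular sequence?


codim=6, depth=dim(R/I)=9-6=3
Product=6*3=18


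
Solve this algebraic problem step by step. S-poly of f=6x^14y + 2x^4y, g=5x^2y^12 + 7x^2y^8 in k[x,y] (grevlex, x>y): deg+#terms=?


LT(f)=6x^14y, LT(g)=5x^2y^12
lcm(LM)=x^14y^12
S(f,g) (scaled by 30 to clear denominators) = 5y^11*f - 6x^12*g = -42x^14y^8 + 10x^4y^12
2 terms, deg 22.
22+2=24


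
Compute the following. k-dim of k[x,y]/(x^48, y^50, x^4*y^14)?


k[x,y]/I, I = (x^48, y^50, x^4*y^14)
Rect: 48x50=2400. Corner: (48-4)x(50-14)=1584.
dim = 2400-1584 = 816


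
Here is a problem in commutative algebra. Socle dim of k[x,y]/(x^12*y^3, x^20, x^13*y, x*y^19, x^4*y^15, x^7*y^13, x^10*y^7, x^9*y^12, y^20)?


Socle = ann(m) = span of standard monomials u with x*u, y*u in I (staircase corners).
Minimal generators: x^20, x^13*y, x^12*y^3, x^10*y^7, x^9*y^12, x^7*y^13, x^4*y^15, x*y^19, y^20
Corners: y^19, x^3y^18, x^6y^14, x^8y^12, x^9y^11, x^11y^6, x^12y^2, x^19
Socle dim=8


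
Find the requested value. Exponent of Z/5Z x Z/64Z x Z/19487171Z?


Exponent = lcm of the cyclic orders; pairwise coprime => product.
5^1*2^6*11^7=5*64*19487171=6235894720


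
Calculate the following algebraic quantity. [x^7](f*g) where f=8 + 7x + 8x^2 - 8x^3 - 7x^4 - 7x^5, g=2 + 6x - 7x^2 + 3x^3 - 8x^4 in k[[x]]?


[x^7] = sum a_i*b_j, i+j=7
  -8*-8=64
  -7*3=-21
  -7*-7=49
Sum=92


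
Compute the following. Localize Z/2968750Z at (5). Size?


5-primary part: 2968750=5^7*38
Size=5^7=78125


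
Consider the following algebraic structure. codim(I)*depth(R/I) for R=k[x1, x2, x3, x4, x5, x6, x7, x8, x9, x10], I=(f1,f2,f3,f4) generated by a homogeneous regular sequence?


codim=4, depth=dim(R/I)=10-4=6
Product=4*6=24


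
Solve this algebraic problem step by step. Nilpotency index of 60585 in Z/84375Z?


60585^k mod 84375:
k=1: 60585
k=2: 60975
k=3: 64125
k=4: 50625
k=5: 0
First zero at k = 5


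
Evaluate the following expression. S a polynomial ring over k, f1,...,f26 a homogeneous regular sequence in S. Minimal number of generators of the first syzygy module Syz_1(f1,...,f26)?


Regular sequence => Koszul complex is the minimal free resolution.
Syz_1 minimally generated by Koszul relations f_i*e_j - f_j*e_i (i<j): mu(Syz_1) = beta_2 = C(m,2) = m(m-1)/2
m=26
26*25/2 = 325


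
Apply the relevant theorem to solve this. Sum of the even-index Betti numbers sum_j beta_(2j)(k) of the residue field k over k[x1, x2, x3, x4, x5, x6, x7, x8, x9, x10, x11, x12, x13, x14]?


Koszul resolution: beta_i(k)=C(n,i), n=14
sum_even C(14,i) = 2^(n-1) = 2^13 = 8192


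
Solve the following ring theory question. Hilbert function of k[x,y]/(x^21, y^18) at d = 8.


k[x,y], I = (x^21, y^18), d = 8
Need i < 21 and d-i < 18.
Range: 0 <= i <= 8.
H(8) = 9


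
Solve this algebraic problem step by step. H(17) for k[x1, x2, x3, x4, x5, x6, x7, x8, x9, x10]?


C(d+n-1,n-1)=C(26,9)=3124550


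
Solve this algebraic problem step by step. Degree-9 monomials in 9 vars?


C(d+n-1,n-1)=C(17,8)=24310


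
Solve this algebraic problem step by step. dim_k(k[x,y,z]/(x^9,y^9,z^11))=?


Basis: x^iy^jz^k, i<9,j<9,k<11
9*9*11=891


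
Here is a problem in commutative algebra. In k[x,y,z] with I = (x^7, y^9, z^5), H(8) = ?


Need i<7, j<9, k<5 with i+j+k=8.
For each i, j ranges over max(0,8-i-4)..min(8,8-i):
  i=0: j in [4,8] -> 5
  i=1: j in [3,7] -> 5
  i=2: j in [2,6] -> 5
  i=3: j in [1,5] -> 5
  i=4: j in [0,4] -> 5
  i=5: j in [0,3] -> 4
  i=6: j in [0,2] -> 3
H(8) = 5+5+5+5+5+4+3 = 32


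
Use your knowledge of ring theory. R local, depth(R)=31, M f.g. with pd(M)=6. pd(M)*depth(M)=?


pd+depth=31
depth=31-6=25
pd*depth=6*25=150


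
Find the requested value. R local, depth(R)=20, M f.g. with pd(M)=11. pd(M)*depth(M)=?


pd+depth=20
depth=20-11=9
pd*depth=11*9=99


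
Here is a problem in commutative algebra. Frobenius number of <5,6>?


gcd(5,6)=1 => F=ab-a-b=5*6-5-6=30-11=19


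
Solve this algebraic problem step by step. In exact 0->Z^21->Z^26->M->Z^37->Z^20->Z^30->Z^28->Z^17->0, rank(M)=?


Alt sum=0:
(-1)^0*21 + (-1)^1*26 + (-1)^2*? + (-1)^3*37 + (-1)^4*20 + (-1)^5*30 + (-1)^6*28 + (-1)^7*17=0
rank(M)=41


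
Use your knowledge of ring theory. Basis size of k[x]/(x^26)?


Basis: 1,x,...,x^25
dim=26


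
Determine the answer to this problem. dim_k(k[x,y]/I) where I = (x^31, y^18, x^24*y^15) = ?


k[x,y]/I, I = (x^31, y^18, x^24*y^15)
Rect: 31x18=558. Corner: (31-24)x(18-15)=21.
dim = 558-21 = 537


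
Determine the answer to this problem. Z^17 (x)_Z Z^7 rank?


rank(M(x)N) = rank(M)*rank(N)
17*7 = 119


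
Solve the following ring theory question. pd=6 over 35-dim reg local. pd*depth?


pd+depth=35
depth=35-6=29
pd*depth=6*29=174


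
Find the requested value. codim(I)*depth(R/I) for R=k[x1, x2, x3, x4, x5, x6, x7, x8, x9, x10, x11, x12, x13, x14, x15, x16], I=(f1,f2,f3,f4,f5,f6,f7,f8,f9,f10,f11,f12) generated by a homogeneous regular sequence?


codim=12, depth=dim(R/I)=16-12=4
Product=12*4=48


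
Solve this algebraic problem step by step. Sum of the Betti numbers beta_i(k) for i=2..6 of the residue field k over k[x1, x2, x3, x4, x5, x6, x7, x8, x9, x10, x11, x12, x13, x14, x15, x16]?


Koszul resolution: beta_i(k)=C(n,i), n=16
C(16,2)=120, C(16,3)=560, C(16,4)=1820, C(16,5)=4368, C(16,6)=8008
Sum=14876


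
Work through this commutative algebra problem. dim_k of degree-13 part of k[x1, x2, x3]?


C(d+n-1,n-1)=C(15,2)=105


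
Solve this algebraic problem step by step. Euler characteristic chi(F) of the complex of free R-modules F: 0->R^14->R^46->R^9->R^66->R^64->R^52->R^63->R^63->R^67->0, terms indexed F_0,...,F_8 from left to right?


chi = sum (-1)^i * rank:
(-1)^0*14=14
(-1)^1*46=-46
(-1)^2*9=9
(-1)^3*66=-66
(-1)^4*64=64
(-1)^5*52=-52
(-1)^6*63=63
(-1)^7*63=-63
(-1)^8*67=67
chi=-10


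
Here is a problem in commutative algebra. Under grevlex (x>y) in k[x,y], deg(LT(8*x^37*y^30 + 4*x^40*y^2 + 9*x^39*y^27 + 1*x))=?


LT: 8*x^37*y^30
deg_x=37, deg_y=30
Total=37+30=67


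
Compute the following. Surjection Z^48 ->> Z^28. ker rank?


rank(ker) = 48-28 = 20


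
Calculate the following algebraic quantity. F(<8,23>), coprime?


gcd(8,23)=1 => F=ab-a-b=8*23-8-23=184-31=153


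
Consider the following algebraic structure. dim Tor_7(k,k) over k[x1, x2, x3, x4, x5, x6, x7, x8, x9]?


Koszul: C(n,i)=C(9,7)=36


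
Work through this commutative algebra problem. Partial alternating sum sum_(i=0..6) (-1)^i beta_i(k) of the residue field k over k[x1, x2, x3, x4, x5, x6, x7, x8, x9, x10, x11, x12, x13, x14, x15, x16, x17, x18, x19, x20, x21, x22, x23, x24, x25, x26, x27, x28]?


Koszul resolution: beta_i(k)=C(n,i), n=28
sum_(i=0..p) (-1)^i C(n,i) = (-1)^p C(n-1,p)
(-1)^6*C(27,6) = (-1)^6*296010 = 296010


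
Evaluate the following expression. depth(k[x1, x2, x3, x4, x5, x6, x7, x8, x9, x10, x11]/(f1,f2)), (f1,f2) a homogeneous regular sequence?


depth(R)=11
depth(R/I)=11-2=9


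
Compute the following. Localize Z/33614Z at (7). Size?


7-primary part: 33614=7^5*2
Size=7^5=16807


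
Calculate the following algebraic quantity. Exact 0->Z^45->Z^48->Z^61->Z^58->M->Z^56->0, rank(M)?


Alt sum=0:
(-1)^0*45 + (-1)^1*48 + (-1)^2*61 + (-1)^3*58 + (-1)^4*? + (-1)^5*56=0
rank(M)=56


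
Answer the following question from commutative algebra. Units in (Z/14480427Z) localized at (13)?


Local ring = Z/4826809Z.
phi(4826809) = 13^5*(13-1) = 4455516


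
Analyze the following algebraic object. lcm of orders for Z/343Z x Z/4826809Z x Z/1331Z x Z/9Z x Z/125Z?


Exponent = lcm of the cyclic orders; pairwise coprime => product.
7^3*13^6*11^3*3^2*5^3=343*4826809*1331*9*125=2479047292346625


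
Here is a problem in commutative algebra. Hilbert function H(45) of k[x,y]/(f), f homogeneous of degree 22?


H(t)=d for t>=d-1.
d=22, t=45
H(45)=22


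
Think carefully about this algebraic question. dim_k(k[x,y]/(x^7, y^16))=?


Basis: x^i*y^j, i<7, j<16
7*16=112


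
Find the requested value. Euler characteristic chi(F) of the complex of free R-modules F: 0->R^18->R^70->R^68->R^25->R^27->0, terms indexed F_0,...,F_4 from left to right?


chi = sum (-1)^i * rank:
(-1)^0*18=18
(-1)^1*70=-70
(-1)^2*68=68
(-1)^3*25=-25
(-1)^4*27=27
chi=18


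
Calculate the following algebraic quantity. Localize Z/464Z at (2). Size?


2-primary part: 464=2^4*29
Size=2^4=16


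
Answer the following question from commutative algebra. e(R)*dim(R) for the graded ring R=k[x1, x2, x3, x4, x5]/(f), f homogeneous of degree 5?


e(R)=deg(f)=5, dim(R)=5-1=4
e*dim=5*4=20


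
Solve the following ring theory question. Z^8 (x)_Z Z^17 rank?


rank(M(x)N) = rank(M)*rank(N)
8*17 = 136


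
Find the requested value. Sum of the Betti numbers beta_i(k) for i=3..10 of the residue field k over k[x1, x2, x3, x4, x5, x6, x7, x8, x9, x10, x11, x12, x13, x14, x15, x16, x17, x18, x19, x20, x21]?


Koszul resolution: beta_i(k)=C(n,i), n=21
C(21,3)=1330, C(21,4)=5985, C(21,5)=20349, C(21,6)=54264, C(21,7)=116280, C(21,8)=203490, C(21,9)=293930, C(21,10)=352716
Sum=1048344


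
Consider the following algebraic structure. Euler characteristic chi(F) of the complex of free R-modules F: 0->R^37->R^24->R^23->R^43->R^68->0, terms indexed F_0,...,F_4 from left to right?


chi = sum (-1)^i * rank:
(-1)^0*37=37
(-1)^1*24=-24
(-1)^2*23=23
(-1)^3*43=-43
(-1)^4*68=68
chi=61


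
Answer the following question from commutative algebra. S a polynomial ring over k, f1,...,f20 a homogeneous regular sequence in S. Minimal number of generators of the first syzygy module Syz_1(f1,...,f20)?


Regular sequence => Koszul complex is the minimal free resolution.
Syz_1 minimally generated by Koszul relations f_i*e_j - f_j*e_i (i<j): mu(Syz_1) = beta_2 = C(m,2) = m(m-1)/2
m=20
20*19/2 = 190


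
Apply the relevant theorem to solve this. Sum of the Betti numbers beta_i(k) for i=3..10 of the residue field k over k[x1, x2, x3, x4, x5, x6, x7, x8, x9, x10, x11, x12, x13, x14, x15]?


Koszul resolution: beta_i(k)=C(n,i), n=15
C(15,3)=455, C(15,4)=1365, C(15,5)=3003, C(15,6)=5005, C(15,7)=6435, C(15,8)=6435, C(15,9)=5005, C(15,10)=3003
Sum=30706


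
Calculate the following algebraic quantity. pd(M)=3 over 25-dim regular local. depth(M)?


pd+depth=depth(R)=25
depth=25-3=22


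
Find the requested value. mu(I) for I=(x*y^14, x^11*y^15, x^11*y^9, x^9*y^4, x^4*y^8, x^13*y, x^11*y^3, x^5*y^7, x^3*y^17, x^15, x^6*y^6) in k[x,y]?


Remove redundant (divisible by others).
x^11*y^9 redundant.
x^3*y^17 redundant.
x^11*y^15 redundant.
Min: x^15, x^13*y, x^11*y^3, x^9*y^4, x^6*y^6, x^5*y^7, x^4*y^8, x*y^14
Count=8


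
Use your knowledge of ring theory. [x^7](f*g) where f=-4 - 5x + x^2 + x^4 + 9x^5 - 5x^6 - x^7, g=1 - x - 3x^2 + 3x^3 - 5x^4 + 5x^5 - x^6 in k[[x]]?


[x^7] = sum a_i*b_j, i+j=7
  -5*-1=5
  1*5=5
  1*3=3
  9*-3=-27
  -5*-1=5
  -1*1=-1
Sum=-10


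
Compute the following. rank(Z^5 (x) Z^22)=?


rank(M(x)N) = rank(M)*rank(N)
5*22 = 110


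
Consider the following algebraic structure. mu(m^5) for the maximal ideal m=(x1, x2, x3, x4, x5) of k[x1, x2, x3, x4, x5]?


Graded Nakayama: mu(m^d) = dim_k (m^d/m^(d+1)) = #degree-5 monomials in 5 vars
C(n+d-1,d)=C(9,5)=126


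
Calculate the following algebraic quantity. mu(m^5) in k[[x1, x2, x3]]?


C(n+d-1,d)=C(7,5)=21


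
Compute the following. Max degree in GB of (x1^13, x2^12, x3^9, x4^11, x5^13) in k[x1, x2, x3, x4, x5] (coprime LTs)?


Pure powers, coprime LTs => already GB.
Degrees: 13, 12, 9, 11, 13
Max=13


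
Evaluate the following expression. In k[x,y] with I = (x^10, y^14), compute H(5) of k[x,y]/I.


k[x,y], I = (x^10, y^14), d = 5
Need i < 10 and d-i < 14.
Range: 0 <= i <= 5.
H(5) = 6


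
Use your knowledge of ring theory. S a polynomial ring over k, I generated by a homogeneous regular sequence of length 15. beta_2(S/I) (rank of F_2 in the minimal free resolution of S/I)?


Regular sequence => Koszul complex is the minimal free resolution.
Syz_1 minimally generated by Koszul relations f_i*e_j - f_j*e_i (i<j): mu(Syz_1) = beta_2 = C(m,2) = m(m-1)/2
m=15
15*14/2 = 105


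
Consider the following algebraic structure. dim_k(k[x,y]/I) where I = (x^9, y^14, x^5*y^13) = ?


k[x,y]/I, I = (x^9, y^14, x^5*y^13)
Rect: 9x14=126. Corner: (9-5)x(14-13)=4.
dim = 126-4 = 122


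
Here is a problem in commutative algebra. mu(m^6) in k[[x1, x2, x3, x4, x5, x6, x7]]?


C(n+d-1,d)=C(12,6)=924


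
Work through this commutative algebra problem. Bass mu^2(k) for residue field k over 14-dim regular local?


C(n,i)=C(14,2)=91


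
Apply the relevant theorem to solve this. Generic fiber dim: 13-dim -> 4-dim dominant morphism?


dim(fiber)=dim(X)-dim(Y)=13-4=9


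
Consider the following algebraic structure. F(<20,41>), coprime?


gcd(20,41)=1 => F=ab-a-b=20*41-20-41=820-61=759


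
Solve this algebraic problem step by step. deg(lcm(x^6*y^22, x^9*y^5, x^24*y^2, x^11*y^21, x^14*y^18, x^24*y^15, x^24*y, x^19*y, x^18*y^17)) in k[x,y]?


lcm = componentwise max:
x: max(6,9,24,11,14,24,24,19,18)=24
y: max(22,5,2,21,18,15,1,1,17)=22
Total=24+22=46


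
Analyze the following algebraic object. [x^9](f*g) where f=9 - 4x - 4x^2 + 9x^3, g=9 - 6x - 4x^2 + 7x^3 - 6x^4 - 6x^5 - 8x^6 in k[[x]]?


[x^9] = sum a_i*b_j, i+j=9
  9*-8=-72
Sum=-72


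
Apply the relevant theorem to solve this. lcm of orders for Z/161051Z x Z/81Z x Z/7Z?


Exponent = lcm of the cyclic orders; pairwise coprime => product.
11^5*3^4*7^1=161051*81*7=91315917


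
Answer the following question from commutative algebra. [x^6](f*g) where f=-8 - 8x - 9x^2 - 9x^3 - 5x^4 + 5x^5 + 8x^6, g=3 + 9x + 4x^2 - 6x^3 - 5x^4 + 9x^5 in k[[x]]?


[x^6] = sum a_i*b_j, i+j=6
  -8*9=-72
  -9*-5=45
  -9*-6=54
  -5*4=-20
  5*9=45
  8*3=24
Sum=76


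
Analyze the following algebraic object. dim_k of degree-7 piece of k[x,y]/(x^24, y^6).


k[x,y], I = (x^24, y^6), d = 7
Need i < 24 and d-i < 6.
Range: 2 <= i <= 7.
H(7) = 6


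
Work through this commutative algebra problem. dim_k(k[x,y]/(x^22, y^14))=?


Basis: x^i*y^j, i<22, j<14
22*14=308


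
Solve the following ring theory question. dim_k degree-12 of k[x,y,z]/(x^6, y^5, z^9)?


Need i<6, j<5, k<9 with i+j+k=12.
For each i, j ranges over max(0,12-i-8)..min(4,12-i):
  i=0: j in [4,4] -> 1
  i=1: j in [3,4] -> 2
  i=2: j in [2,4] -> 3
  i=3: j in [1,4] -> 4
  i=4: j in [0,4] -> 5
  i=5: j in [0,4] -> 5
H(12) = 1+2+3+4+5+5 = 20


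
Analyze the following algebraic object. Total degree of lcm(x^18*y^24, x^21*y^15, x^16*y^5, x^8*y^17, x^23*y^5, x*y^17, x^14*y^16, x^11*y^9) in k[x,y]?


lcm = componentwise max:
x: max(18,21,16,8,23,1,14,11)=23
y: max(24,15,5,17,5,17,16,9)=24
Total=23+24=47


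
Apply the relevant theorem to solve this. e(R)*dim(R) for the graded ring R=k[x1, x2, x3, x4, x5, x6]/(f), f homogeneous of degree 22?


e(R)=deg(f)=22, dim(R)=6-1=5
e*dim=22*5=110


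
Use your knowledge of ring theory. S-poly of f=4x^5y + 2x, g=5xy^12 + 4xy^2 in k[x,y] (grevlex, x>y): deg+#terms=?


LT(f)=4x^5y, LT(g)=5xy^12
lcm(LM)=x^5y^12
S(f,g) (scaled by 20 to clear denominators) = 5y^11*f - 4x^4*g = 10xy^11 - 16x^5y^2
2 terms, deg 12.
12+2=14


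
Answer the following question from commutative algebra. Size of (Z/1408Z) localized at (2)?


2-primary part: 1408=2^7*11
Size=2^7=128


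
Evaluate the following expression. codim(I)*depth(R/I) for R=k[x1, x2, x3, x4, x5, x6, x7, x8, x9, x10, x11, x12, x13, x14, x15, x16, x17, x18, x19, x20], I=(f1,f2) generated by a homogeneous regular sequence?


codim=2, depth=dim(R/I)=20-2=18
Product=2*18=36


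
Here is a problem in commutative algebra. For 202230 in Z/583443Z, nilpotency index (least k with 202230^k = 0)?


202230^k mod 583443:
k=1: 202230
k=2: 535815
k=3: 250047
k=4: 0
First zero at k = 4


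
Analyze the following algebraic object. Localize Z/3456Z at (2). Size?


2-primary part: 3456=2^7*27
Size=2^7=128


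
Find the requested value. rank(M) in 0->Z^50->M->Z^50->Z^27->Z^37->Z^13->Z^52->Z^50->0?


Alt sum=0:
(-1)^0*50 + (-1)^1*? + (-1)^2*50 + (-1)^3*27 + (-1)^4*37 + (-1)^5*13 + (-1)^6*52 + (-1)^7*50=0
rank(M)=99


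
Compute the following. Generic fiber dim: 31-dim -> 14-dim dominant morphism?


dim(fiber)=dim(X)-dim(Y)=31-14=17


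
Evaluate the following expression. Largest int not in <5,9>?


gcd(5,9)=1 => F=ab-a-b=5*9-5-9=45-14=31


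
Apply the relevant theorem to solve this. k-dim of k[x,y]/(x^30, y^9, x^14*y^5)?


k[x,y]/I, I = (x^30, y^9, x^14*y^5)
Rect: 30x9=270. Corner: (30-14)x(9-5)=64.
dim = 270-64 = 206


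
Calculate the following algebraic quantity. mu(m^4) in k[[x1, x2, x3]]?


C(n+d-1,d)=C(6,4)=15


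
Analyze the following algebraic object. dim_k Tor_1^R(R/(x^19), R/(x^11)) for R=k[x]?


Tor_1(R/I,R/J)=(I cap J)/IJ=(x^19)/(x^30)
dim=30-19=min(19,11)=11


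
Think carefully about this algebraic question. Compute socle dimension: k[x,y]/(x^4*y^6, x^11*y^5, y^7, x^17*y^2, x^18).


Socle = ann(m) = span of standard monomials u with x*u, y*u in I (staircase corners).
Minimal generators: x^18, x^17*y^2, x^11*y^5, x^4*y^6, y^7
Corners: x^3y^6, x^10y^5, x^16y^4, x^17y
Socle dim=4


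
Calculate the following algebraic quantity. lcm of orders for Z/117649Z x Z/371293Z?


Exponent = lcm of the cyclic orders; pairwise coprime => product.
7^6*13^5=117649*371293=43682250157


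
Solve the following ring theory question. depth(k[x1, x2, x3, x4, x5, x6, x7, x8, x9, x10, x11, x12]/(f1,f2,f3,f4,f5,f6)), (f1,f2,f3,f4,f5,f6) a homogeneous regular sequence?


depth(R)=12
depth(R/I)=12-6=6


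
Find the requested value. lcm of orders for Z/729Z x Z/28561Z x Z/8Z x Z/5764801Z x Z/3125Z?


Exponent = lcm of the cyclic orders; pairwise coprime => product.
3^6*13^4*2^3*7^8*5^5=729*28561*8*5764801*3125=3000718572804225000


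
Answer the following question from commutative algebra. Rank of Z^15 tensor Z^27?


rank(M(x)N) = rank(M)*rank(N)
15*27 = 405


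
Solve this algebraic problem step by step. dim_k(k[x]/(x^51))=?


Basis: 1,x,...,x^50
dim=51


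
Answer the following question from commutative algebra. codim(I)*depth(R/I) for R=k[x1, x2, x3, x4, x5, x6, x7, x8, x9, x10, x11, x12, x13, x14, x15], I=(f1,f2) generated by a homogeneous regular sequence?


codim=2, depth=dim(R/I)=15-2=13
Product=2*13=26


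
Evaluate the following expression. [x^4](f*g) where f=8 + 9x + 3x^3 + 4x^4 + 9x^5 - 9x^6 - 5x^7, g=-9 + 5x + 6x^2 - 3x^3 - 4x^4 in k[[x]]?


[x^4] = sum a_i*b_j, i+j=4
  8*-4=-32
  9*-3=-27
  3*5=15
  4*-9=-36
Sum=-80


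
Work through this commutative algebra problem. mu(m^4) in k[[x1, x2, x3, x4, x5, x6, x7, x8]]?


C(n+d-1,d)=C(11,4)=330


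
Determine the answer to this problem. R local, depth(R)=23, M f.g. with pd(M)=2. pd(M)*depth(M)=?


pd+depth=23
depth=23-2=21
pd*depth=2*21=42


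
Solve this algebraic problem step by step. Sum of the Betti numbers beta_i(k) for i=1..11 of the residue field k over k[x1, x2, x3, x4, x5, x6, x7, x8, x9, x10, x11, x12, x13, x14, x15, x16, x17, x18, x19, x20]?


Koszul resolution: beta_i(k)=C(n,i), n=20
C(20,1)=20, C(20,2)=190, C(20,3)=1140, C(20,4)=4845, C(20,5)=15504, C(20,6)=38760, C(20,7)=77520, C(20,8)=125970, C(20,9)=167960, C(20,10)=184756, C(20,11)=167960
Sum=784625


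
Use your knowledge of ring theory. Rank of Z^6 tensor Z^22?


rank(M(x)N) = rank(M)*rank(N)
6*22 = 132


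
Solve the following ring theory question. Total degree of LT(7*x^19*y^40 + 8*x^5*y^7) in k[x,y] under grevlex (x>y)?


LT: 7*x^19*y^40
deg_x=19, deg_y=40
Total=19+40=59


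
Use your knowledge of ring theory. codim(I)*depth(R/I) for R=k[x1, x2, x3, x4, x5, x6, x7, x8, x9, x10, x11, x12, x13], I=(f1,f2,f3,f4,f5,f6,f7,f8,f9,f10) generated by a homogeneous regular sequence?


codim=10, depth=dim(R/I)=13-10=3
Product=10*3=30


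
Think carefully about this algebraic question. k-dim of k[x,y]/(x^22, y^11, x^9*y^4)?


k[x,y]/I, I = (x^22, y^11, x^9*y^4)
Rect: 22x11=242. Corner: (22-9)x(11-4)=91.
dim = 242-91 = 151


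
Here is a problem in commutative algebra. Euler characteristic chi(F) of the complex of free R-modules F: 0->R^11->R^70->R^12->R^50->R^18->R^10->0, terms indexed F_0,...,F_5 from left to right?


chi = sum (-1)^i * rank:
(-1)^0*11=11
(-1)^1*70=-70
(-1)^2*12=12
(-1)^3*50=-50
(-1)^4*18=18
(-1)^5*10=-10
chi=-89


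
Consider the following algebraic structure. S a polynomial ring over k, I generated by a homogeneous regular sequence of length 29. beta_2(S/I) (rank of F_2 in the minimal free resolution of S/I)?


Regular sequence => Koszul complex is the minimal free resolution.
Syz_1 minimally generated by Koszul relations f_i*e_j - f_j*e_i (i<j): mu(Syz_1) = beta_2 = C(m,2) = m(m-1)/2
m=29
29*28/2 = 406
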